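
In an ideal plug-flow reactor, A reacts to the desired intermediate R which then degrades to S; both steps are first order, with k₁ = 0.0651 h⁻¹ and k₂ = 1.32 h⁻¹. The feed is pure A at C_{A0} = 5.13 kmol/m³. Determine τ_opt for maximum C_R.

2.40 h

For first-order series the maximum of C_R occurs at τ_opt = ln(k₂/k₁)/(k₂−k₁).
= ln(1.32/0.0651)/(1.32−0.0651) = ln(20.28)/1.255 = 3.009/1.255 = 2.40 h.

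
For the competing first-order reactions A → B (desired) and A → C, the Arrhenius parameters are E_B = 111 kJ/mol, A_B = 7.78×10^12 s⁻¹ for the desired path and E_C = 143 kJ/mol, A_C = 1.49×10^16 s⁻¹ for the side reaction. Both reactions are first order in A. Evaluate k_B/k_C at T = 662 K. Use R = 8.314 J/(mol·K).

0.175

k_B/k_C = (A_B/A_C)·exp[−(E_B−E_C)/(RT)] = (A_B/A_C)·exp[(E_C−E_B)/(RT)].
(E_C−E_B)/(RT) = (143−111)×10³/(8.314×662) = 32000/5504 = 5.814.
k_B/k_C = (7.78×10^12/1.49×10^16)·exp(5.814) = 5.221×10^-4 × 335.0 = 0.175.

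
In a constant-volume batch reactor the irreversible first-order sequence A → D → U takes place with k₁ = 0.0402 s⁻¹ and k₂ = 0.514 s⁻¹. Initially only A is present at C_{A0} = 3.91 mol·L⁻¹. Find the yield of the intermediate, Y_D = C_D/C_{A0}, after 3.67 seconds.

0.0603

Solving the coupled first-order balances gives C_D(t) = [k₁/(k₂−k₁)]·C_{A0}·(e^(−k₁t) − e^(−k₂t)).
e^(−k₁t) = e^(−0.0402×3.67) = e^(−0.1475) = 0.8628; e^(−k₂t) = e^(−1.886) = 0.1516.
C_D = 0.0402×3.91/(0.514−0.0402) × (0.8628−0.1516) = 0.3317×0.7112 = 0.2359 mol·L⁻¹.
Y_D = C_D/C_{A0} = 0.2359/3.91 = 0.0603.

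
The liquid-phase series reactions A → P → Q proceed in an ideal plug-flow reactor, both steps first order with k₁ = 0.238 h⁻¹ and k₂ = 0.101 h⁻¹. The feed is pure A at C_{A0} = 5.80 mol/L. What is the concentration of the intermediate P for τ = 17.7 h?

Solving the coupled first-order balances gives C_P(τ) = [k₁/(k₂−k₁)]·C_{A0}·(e^(−k₁τ) − e^(−k₂τ)).
e^(−k₁τ) = e^(−0.238×17.7) = e^(−4.213) = 0.01481; e^(−k₂τ) = e^(−1.788) = 0.1673.
C_P = 0.238×5.80/(0.101−0.238) × (0.01481−0.1673) = (-10.08)×(-0.1525) = 1.537 mol/L.

1.54 mol/L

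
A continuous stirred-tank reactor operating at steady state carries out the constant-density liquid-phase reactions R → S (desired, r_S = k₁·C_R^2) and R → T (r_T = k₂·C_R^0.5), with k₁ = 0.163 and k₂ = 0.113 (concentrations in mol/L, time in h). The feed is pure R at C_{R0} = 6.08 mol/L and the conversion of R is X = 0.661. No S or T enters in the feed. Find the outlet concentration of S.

3.26 mol/L

Exit C_R = C_{R0}(1−X) = 6.08×0.339 = 2.061 mol/L.
Rates in a CSTR are evaluated at the outlet concentration: r_S = 0.163×2.061^2 = 0.6925, r_T = 0.113×2.061^0.5 = 0.1622.
Fraction of consumed R going to S: r_S/(r_S+r_T) = 0.8102.
C_S = 0.8102·C_{R0}·X = 0.8102×6.08×0.661 = 3.26 mol/L.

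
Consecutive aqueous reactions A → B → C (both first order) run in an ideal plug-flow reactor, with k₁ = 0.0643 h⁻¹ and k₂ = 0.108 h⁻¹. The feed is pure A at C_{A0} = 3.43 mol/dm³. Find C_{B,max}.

0.952 mol/dm³

Evaluating C_B at τ_opt = ln(k₂/k₁)/(k₂−k₁) gives C_{B,max}/C_{A0} = (k₁/k₂)^[k₂/(k₂−k₁)].
= (0.0643/0.108)^(0.108/(0.108−0.0643)) = (0.5954)^(2.471) = 0.2776.
C_{B,max} = 0.2776×3.43 = 0.952 mol/dm³.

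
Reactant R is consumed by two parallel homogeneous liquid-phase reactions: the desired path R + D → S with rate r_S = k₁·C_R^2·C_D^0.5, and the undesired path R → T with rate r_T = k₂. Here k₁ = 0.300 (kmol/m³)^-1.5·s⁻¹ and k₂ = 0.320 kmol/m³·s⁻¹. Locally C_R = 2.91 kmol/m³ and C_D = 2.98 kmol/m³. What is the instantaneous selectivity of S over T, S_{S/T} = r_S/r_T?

S_{S/T} = r_S/r_T = (k₁·C_R^2·C_D^0.5)/(k₂) = (k₁/k₂)·C_R^2·C_D^0.5.
= (0.300×2.910^2×2.980^0.5) / (0.320) = 4.385/0.3200 = 13.7.
Since the desired path is higher order in R, keeping C_R high (PFR or concentrated feed) favours S.

13.7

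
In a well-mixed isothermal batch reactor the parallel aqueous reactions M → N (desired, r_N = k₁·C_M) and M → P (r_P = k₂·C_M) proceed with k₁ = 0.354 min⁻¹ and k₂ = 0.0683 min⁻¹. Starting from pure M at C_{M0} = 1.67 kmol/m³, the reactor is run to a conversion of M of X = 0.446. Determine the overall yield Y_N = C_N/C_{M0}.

C_M = C_{M0}(1−X) = 0.9252 kmol/m³.
Both paths are first order in M, so the instantaneous fraction to N is constant: dC_N/d(−C_M) = k₁/(k₁+k₂) = 0.8383.
C_N = 0.8383·(C_{M0}−C_M) = 0.8383×0.7448 = 0.624 kmol/m³.
Y_N = C_N/C_{M0} = 0.6244/1.67 = 0.374.

0.374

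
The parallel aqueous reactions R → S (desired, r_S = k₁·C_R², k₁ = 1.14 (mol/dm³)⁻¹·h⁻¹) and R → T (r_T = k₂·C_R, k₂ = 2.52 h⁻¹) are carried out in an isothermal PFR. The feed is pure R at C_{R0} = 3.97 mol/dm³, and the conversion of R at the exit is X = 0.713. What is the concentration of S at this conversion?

1.48 mol/dm³

C_R = C_{R0}(1−X) = 1.139 mol/dm³.
Along a PFR/batch, dC_T/dC_R = −r_T/(r_S+r_T) = −k₂/(k₂+k₁·C_R).
Integrating from C_{R0} to C_R: C_T = (2.52/1.14)·ln[(2.52+1.14·3.97)/(2.52+1.14·1.14)] = 2.211·ln(7.046/3.819) = 1.354 mol/dm³.
Then C_S = (C_{R0}−C_R) − C_T = 2.831 − 1.354 = 1.477 mol/dm³.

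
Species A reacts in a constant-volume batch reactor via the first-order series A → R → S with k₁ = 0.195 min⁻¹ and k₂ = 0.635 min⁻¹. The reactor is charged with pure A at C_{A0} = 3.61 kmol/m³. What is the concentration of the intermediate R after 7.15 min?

The intermediate concentration in a first-order A→B→C sequence is C_R = k₁C_{A0}(e^(−k₁t) − e^(−k₂t))/(k₂−k₁).
e^(−k₁t) = e^(−0.195×7.15) = e^(−1.394) = 0.2480; e^(−k₂t) = e^(−4.540) = 0.01067.
C_R = 0.195×3.61/(0.635−0.195) × (0.2480−0.01067) = 1.600×0.2373 = 0.3797 kmol/m³.

0.380 kmol/m³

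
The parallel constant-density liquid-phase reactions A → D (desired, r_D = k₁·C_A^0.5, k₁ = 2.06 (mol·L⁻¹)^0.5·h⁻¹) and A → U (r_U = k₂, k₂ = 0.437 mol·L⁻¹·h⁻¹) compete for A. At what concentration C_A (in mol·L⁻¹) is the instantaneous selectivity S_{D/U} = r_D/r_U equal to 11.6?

S_{D/U} = (k₁/k₂)·C_A^0.5 ⇒ C_A = (S·k₂/k₁)^(2).
= (11.6×0.437/2.06)^(2) = (2.461)^(2) = 6.06 mol·L⁻¹.

6.06 mol·L⁻¹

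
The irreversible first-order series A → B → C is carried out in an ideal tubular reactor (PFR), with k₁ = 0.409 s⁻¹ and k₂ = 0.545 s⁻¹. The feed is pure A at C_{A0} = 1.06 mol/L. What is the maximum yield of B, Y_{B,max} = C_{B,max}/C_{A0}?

0.317

For a first-order series the maximum intermediate yield is C_{B,max}/C_{A0} = (k₁/k₂)^[k₂/(k₂−k₁)].
= (0.409/0.545)^(0.545/(0.545−0.409)) = (0.7505)^(4.007) = 0.3165.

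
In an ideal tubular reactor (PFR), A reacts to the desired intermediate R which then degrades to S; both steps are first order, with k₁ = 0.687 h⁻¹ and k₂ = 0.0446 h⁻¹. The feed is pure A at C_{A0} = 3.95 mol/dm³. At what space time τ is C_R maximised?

For first-order series the maximum of C_R occurs at τ_opt = ln(k₂/k₁)/(k₂−k₁).
= ln(0.0446/0.687)/(0.0446−0.687) = ln(0.06492)/-0.6424 = -2.735/-0.6424 = 4.26 h.

4.26 h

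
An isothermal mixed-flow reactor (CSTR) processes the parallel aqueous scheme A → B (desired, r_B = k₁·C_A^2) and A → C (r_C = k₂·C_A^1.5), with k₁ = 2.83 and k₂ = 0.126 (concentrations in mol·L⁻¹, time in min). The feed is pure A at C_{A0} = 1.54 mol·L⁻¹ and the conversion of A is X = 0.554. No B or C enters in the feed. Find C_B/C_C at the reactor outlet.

Exit C_A = C_{A0}(1−X) = 1.54×0.446 = 0.6868 mol·L⁻¹.
In a CSTR the entire volume is at exit conditions, so r_B = 2.83×0.6868^2 = 1.335 and r_C = 0.126×0.6868^1.5 = 0.07172.
Overall selectivity = C_B/C_C = r_Bτ/(r_Cτ) = r_B/r_C = 18.6.

18.6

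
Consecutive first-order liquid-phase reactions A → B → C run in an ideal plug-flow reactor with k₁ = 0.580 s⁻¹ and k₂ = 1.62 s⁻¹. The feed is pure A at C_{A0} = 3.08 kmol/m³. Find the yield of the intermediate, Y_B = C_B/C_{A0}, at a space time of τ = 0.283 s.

The intermediate concentration in a first-order A→B→C sequence is C_B = k₁C_{A0}(e^(−k₁τ) − e^(−k₂τ))/(k₂−k₁).
e^(−k₁τ) = e^(−0.580×0.283) = e^(−0.1641) = 0.8486; e^(−k₂τ) = e^(−0.4585) = 0.6323.
C_B = 0.580×3.08/(1.62−0.580) × (0.8486−0.6323) = 1.718×0.2164 = 0.3717 kmol/m³.
Y_B = C_B/C_{A0} = 0.3717/3.08 = 0.121.

0.121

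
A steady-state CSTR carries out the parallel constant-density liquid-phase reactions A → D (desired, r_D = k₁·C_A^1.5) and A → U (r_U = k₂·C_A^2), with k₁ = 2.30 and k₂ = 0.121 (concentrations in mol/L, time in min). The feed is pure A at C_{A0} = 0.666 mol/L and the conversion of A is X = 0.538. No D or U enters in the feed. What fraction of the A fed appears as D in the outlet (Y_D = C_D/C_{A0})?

0.523

Exit C_A = C_{A0}(1−X) = 0.666×0.462 = 0.3077 mol/L.
Rates in a CSTR are evaluated at the outlet concentration: r_D = 2.30×0.3077^1.5 = 0.3926, r_U = 0.121×0.3077^2 = 0.01146.
Fraction of consumed A going to D: r_D/(r_D+r_U) = 0.9716.
C_D = 0.9716·C_{A0}·X = 0.9716×0.666×0.538 = 0.348 mol/L; Y_D = C_D/C_{A0} = 0.523.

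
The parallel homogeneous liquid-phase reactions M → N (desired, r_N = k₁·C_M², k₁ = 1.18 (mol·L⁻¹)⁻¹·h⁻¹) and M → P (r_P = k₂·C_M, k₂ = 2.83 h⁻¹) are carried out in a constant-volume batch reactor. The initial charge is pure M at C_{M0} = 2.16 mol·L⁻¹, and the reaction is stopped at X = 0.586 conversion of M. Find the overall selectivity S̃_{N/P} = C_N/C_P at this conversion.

0.622

C_M = C_{M0}(1−X) = 0.8942 mol·L⁻¹.
Along a PFR/batch, dC_P/dC_M = −r_P/(r_N+r_P) = −k₂/(k₂+k₁·C_M).
Integrating from C_{M0} to C_M: C_P = (2.83/1.18)·ln[(2.83+1.18·2.16)/(2.83+1.18·0.894)] = 2.398·ln(5.379/3.885) = 0.7801 mol·L⁻¹.
Then C_N = (C_{M0}−C_M) − C_P = 1.266 − 0.7801 = 0.4856 mol·L⁻¹.
S̃_{N/P} = C_N/C_P = 0.4856/0.7801 = 0.622.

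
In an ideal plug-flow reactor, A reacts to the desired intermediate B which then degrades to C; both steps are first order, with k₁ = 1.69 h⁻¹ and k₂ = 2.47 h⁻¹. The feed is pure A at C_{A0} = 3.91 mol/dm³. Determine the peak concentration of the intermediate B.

1.18 mol/dm³

For a first-order series the maximum intermediate yield is C_{B,max}/C_{A0} = (k₁/k₂)^[k₂/(k₂−k₁)].
= (1.69/2.47)^(2.47/(2.47−1.69)) = (0.6842)^(3.167) = 0.3007.
C_{B,max} = 0.3007×3.91 = 1.18 mol/dm³.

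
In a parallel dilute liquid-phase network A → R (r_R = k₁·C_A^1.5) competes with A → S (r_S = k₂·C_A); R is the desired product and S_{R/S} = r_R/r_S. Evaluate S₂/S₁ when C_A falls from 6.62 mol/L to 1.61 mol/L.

S_{R/S} = (k₁/k₂)·C_A^0.5, so S₂/S₁ = (C_{A,2}/C_{A,1})^0.5.
= (1.61/6.62)^0.5 = (0.2432)^0.5 = 0.493.
Selectivity toward R falls as C_A falls — high-concentration operation is favoured.

0.493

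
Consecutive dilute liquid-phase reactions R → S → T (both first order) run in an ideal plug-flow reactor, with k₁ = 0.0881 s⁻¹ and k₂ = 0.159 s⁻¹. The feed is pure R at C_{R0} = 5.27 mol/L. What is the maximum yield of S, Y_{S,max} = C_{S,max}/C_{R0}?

Evaluating C_S at τ_opt = ln(k₂/k₁)/(k₂−k₁) gives C_{S,max}/C_{R0} = (k₁/k₂)^[k₂/(k₂−k₁)].
= (0.0881/0.159)^(0.159/(0.159−0.0881)) = (0.5541)^(2.243) = 0.2660.

0.266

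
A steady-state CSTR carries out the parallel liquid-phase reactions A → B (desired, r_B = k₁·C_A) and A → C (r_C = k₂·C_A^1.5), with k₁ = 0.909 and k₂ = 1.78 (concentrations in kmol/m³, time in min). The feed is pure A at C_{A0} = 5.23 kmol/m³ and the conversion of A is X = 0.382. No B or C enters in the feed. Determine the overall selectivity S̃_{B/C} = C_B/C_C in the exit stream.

Exit C_A = C_{A0}(1−X) = 5.23×0.618 = 3.232 kmol/m³.
A CSTR operates uniformly at the exit composition, giving r_B = 2.938 and r_C = 10.34 (each k·C_A^n at C_A = 3.232).
Overall selectivity = C_B/C_C = r_Bτ/(r_Cτ) = r_B/r_C = 0.284.

0.284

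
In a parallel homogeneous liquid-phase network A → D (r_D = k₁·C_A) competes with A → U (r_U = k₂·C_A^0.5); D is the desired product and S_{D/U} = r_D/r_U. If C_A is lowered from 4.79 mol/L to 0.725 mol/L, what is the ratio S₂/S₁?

S_{D/U} = (k₁/k₂)·C_A^0.5, so S₂/S₁ = (C_{A,2}/C_{A,1})^0.5.
= (0.725/4.79)^0.5 = (0.1514)^0.5 = 0.389.

0.389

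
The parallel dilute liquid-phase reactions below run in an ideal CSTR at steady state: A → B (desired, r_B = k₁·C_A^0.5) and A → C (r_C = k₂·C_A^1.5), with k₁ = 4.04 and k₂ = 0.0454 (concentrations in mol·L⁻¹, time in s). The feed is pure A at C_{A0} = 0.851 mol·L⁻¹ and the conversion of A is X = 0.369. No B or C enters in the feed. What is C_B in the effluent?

Exit C_A = C_{A0}(1−X) = 0.851×0.631 = 0.5370 mol·L⁻¹.
In a CSTR the entire volume is at exit conditions, so r_B = 4.04×0.5370^0.5 = 2.960 and r_C = 0.0454×0.5370^1.5 = 0.01786.
Fraction of consumed A going to B: r_B/(r_B+r_C) = 0.9940.
C_B = 0.9940·C_{A0}·X = 0.9940×0.851×0.369 = 0.312 mol·L⁻¹.

0.312 mol·L⁻¹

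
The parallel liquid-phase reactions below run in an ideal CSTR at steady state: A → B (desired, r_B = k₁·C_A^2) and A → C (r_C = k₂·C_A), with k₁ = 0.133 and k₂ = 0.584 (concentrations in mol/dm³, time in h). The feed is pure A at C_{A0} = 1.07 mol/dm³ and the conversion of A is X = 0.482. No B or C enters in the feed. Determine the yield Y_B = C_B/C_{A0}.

0.0540

Exit C_A = C_{A0}(1−X) = 1.07×0.518 = 0.5543 mol/dm³.
A CSTR operates uniformly at the exit composition, giving r_B = 0.04086 and r_C = 0.3237 (each k·C_A^n at C_A = 0.5543).
Fraction of consumed A going to B: r_B/(r_B+r_C) = 0.1121.
C_B = 0.1121·C_{A0}·X = 0.1121×1.07×0.482 = 0.0578 mol/dm³; Y_B = C_B/C_{A0} = 0.0540.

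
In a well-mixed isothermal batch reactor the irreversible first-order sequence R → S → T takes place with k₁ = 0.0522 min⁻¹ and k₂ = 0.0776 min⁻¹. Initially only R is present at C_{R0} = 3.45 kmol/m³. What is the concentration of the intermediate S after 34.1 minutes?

For first-order series with pure R initially, C_S(t) = k₁C_{R0}/(k₂−k₁)·(e^(−k₁t) − e^(−k₂t)).
e^(−k₁t) = e^(−0.0522×34.1) = e^(−1.780) = 0.1686; e^(−k₂t) = e^(−2.646) = 0.07092.
C_S = 0.0522×3.45/(0.0776−0.0522) × (0.1686−0.07092) = 7.090×0.09771 = 0.6928 kmol/m³.

0.693 kmol/m³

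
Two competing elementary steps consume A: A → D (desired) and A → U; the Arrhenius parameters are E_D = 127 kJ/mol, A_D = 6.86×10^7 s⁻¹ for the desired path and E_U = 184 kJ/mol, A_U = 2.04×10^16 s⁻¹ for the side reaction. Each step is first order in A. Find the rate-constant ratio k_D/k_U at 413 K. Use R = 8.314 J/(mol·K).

Since both paths have the same order in A, the concentration cancels and S_{D/U} = k_D/k_U = (A_D/A_U)·exp[(E_U−E_D)/(RT)].
(E_U−E_D)/(RT) = (184−127)×10³/(8.314×413) = 57000/3434 = 16.60.
k_D/k_U = (6.86×10^7/2.04×10^16)·exp(16.60) = 3.363×10^-9 × 1.620×10^7 = 0.0545.
Since E_D < E_U, lowering the temperature improves selectivity toward D.

0.0545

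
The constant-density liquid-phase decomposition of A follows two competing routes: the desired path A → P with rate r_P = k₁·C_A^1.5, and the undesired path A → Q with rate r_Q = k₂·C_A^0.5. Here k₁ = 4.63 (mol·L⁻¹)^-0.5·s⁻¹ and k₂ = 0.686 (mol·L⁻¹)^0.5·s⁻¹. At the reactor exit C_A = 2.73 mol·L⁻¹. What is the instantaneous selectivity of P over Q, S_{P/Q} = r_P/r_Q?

18.4

S_{P/Q} = r_P/r_Q = (k₁·C_A^1.5)/(k₂·C_A^0.5) = (k₁/k₂)·C_A.
= (4.63×2.730^1.5) / (0.686×2.730^0.5) = 20.88/1.133 = 18.4.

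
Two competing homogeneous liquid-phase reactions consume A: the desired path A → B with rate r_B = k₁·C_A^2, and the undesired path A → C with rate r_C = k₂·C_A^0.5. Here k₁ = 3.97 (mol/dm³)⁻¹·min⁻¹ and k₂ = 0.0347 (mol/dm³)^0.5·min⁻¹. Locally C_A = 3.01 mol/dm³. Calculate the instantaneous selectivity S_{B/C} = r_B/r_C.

597

S_{B/C} = r_B/r_C = (k₁·C_A^2)/(k₂·C_A^0.5) = (k₁/k₂)·C_A^1.5.
= (3.97×3.010^2) / (0.0347×3.010^0.5) = 35.97/0.06020 = 597.
Since the desired path is higher order in A, keeping C_A high (PFR or concentrated feed) favours B.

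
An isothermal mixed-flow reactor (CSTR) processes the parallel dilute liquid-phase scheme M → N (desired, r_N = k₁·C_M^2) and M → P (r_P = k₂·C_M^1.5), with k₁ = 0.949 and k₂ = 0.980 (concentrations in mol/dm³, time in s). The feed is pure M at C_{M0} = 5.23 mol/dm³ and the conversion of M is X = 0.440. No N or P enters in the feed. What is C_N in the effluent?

1.44 mol/dm³

Exit C_M = C_{M0}(1−X) = 5.23×0.560 = 2.929 mol/dm³.
A CSTR operates uniformly at the exit composition, giving r_N = 8.140 and r_P = 4.912 (each k·C_M^n at C_M = 2.929).
Fraction of consumed M going to N: r_N/(r_N+r_P) = 0.6237.
C_N = 0.6237·C_{M0}·X = 0.6237×5.23×0.440 = 1.44 mol/dm³.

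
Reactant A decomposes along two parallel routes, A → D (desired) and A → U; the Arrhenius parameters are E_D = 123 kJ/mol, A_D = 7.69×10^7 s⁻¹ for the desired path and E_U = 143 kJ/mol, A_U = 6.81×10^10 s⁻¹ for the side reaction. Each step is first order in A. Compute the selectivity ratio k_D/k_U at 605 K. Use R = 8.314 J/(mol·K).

0.0602

k_D/k_U = (A_D/A_U)·exp[−(E_D−E_U)/(RT)] = (A_D/A_U)·exp[(E_U−E_D)/(RT)].
(E_U−E_D)/(RT) = (143−123)×10³/(8.314×605) = 20000/5030 = 3.976.
k_D/k_U = (7.69×10^7/6.81×10^10)·exp(3.976) = 0.001129 × 53.31 = 0.0602.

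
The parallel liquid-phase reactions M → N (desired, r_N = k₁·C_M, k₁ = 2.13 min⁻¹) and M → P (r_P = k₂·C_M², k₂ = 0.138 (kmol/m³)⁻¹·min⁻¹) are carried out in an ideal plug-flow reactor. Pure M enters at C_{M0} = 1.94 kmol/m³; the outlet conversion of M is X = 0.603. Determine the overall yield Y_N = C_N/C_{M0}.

C_M = C_{M0}(1−X) = 0.7702 kmol/m³.
Along a PFR/batch, dC_N/dC_M = −r_N/(r_N+r_P) = −k₁/(k₁+k₂·C_M).
Integrating from C_{M0} to C_M: C_N = (2.13/0.138)·ln[(2.13+0.138·1.94)/(2.13+0.138·0.770)] = 15.43·ln(2.398/2.236) = 1.076 kmol/m³.
Y_N = C_N/C_{M0} = 1.076/1.94 = 0.555.

0.555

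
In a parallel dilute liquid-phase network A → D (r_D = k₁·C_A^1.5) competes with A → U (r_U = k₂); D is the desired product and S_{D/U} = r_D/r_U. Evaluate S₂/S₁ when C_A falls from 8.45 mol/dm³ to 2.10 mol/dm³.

0.124

S_{D/U} = (k₁/k₂)·C_A^1.5, so S₂/S₁ = (C_{A,2}/C_{A,1})^1.5.
= (2.10/8.45)^1.5 = (0.2485)^1.5 = 0.124.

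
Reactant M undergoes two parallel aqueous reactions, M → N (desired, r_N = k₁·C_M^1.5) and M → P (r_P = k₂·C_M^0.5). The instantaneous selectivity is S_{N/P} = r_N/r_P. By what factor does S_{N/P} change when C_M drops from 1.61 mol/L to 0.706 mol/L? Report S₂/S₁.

0.439

S_{N/P} = (k₁/k₂)·C_M, so S₂/S₁ = (C_{M,2}/C_{M,1}).
= 0.706/1.61 = 0.439.
Selectivity toward N falls as C_M falls — high-concentration operation is favoured.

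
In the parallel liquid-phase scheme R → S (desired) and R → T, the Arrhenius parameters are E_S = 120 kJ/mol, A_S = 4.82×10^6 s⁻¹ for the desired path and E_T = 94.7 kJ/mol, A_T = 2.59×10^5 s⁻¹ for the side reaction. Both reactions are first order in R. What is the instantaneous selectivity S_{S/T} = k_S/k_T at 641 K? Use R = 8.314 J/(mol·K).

0.161

Since both paths have the same order in R, the concentration cancels and S_{S/T} = k_S/k_T = (A_S/A_T)·exp[(E_T−E_S)/(RT)].
(E_T−E_S)/(RT) = (94.7−120)×10³/(8.314×641) = -25300/5329 = -4.747.
k_S/k_T = (4.82×10^6/2.59×10^5)·exp(-4.747) = 18.61 × 0.008675 = 0.161.
Since E_S > E_T, raising the temperature improves selectivity toward S.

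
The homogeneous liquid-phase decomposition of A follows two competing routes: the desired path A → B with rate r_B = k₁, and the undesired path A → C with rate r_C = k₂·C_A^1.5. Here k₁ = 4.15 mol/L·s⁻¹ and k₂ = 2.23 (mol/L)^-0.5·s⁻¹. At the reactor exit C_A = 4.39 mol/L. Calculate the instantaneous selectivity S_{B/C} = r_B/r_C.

S_{B/C} = r_B/r_C = (k₁)/(k₂·C_A^1.5) = (k₁/k₂)·C_A^-1.5.
= (4.15) / (2.23×4.390^1.5) = 4.150/20.51 = 0.202.
The undesired path is higher order in A, so low C_A (CSTR or dilute feed) favours B.

0.202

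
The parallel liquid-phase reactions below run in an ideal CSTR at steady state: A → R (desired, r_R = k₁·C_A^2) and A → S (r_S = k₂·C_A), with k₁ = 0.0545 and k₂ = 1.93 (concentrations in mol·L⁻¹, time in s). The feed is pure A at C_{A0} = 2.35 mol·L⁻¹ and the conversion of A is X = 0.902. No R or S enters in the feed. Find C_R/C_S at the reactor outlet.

Exit C_A = C_{A0}(1−X) = 2.35×0.0980 = 0.2303 mol·L⁻¹.
A CSTR operates uniformly at the exit composition, giving r_R = 0.002891 and r_S = 0.4445 (each k·C_A^n at C_A = 0.2303).
Overall selectivity = C_R/C_S = r_Rτ/(r_Sτ) = r_R/r_S = 0.00650.

0.00650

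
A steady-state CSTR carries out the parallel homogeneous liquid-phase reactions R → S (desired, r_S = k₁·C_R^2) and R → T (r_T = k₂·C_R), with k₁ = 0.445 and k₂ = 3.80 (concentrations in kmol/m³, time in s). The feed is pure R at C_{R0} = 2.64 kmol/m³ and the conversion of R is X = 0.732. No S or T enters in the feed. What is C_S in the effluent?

Exit C_R = C_{R0}(1−X) = 2.64×0.268 = 0.7075 kmol/m³.
A CSTR operates uniformly at the exit composition, giving r_S = 0.2228 and r_T = 2.689 (each k·C_R^n at C_R = 0.7075).
Fraction of consumed R going to S: r_S/(r_S+r_T) = 0.07651.
C_S = 0.07651·C_{R0}·X = 0.07651×2.64×0.732 = 0.148 kmol/m³.

0.148 kmol/m³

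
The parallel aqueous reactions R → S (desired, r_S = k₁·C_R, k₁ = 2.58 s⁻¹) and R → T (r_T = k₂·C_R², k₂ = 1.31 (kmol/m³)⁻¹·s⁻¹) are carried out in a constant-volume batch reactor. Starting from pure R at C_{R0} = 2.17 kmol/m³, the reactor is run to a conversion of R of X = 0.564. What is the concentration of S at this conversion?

0.690 kmol/m³

C_R = C_{R0}(1−X) = 0.9461 kmol/m³.
Along a PFR/batch, dC_S/dC_R = −r_S/(r_S+r_T) = −k₁/(k₁+k₂·C_R).
Integrating from C_{R0} to C_R: C_S = (2.58/1.31)·ln[(2.58+1.31·2.17)/(2.58+1.31·0.946)] = 1.969·ln(5.423/3.819) = 0.6903 kmol/m³.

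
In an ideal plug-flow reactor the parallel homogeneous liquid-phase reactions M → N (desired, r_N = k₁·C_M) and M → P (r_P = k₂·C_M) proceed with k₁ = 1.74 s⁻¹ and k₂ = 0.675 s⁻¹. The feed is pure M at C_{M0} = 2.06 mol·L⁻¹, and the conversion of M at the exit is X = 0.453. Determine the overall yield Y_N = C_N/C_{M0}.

0.326

C_M = C_{M0}(1−X) = 1.127 mol·L⁻¹.
Both paths are first order in M, so the instantaneous fraction to N is constant: dC_N/d(−C_M) = k₁/(k₁+k₂) = 0.7205.
C_N = 0.7205·(C_{M0}−C_M) = 0.7205×0.9332 = 0.672 mol·L⁻¹.
Y_N = C_N/C_{M0} = 0.6724/2.06 = 0.326.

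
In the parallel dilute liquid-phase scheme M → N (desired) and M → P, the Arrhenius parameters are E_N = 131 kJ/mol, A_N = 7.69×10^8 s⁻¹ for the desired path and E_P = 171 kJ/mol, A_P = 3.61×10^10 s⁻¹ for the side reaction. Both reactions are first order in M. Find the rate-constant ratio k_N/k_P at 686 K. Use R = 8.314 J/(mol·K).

Since both paths have the same order in M, the concentration cancels and S_{N/P} = k_N/k_P = (A_N/A_P)·exp[(E_P−E_N)/(RT)].
(E_P−E_N)/(RT) = (171−131)×10³/(8.314×686) = 40000/5703 = 7.013.
k_N/k_P = (7.69×10^8/3.61×10^10)·exp(7.013) = 0.02130 × 1111 = 23.7.
Since E_N < E_P, lowering the temperature improves selectivity toward N.

23.7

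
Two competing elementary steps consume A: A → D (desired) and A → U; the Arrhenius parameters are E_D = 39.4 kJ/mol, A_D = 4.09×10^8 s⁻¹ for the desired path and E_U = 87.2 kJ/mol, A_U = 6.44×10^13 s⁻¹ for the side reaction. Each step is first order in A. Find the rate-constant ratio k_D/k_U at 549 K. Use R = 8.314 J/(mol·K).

0.224

k_D/k_U = (A_D/A_U)·exp[−(E_D−E_U)/(RT)] = (A_D/A_U)·exp[(E_U−E_D)/(RT)].
(E_U−E_D)/(RT) = (87.2−39.4)×10³/(8.314×549) = 47800/4564 = 10.47.
k_D/k_U = (4.09×10^8/6.44×10^13)·exp(10.47) = 6.351×10^-6 × 35326 = 0.224.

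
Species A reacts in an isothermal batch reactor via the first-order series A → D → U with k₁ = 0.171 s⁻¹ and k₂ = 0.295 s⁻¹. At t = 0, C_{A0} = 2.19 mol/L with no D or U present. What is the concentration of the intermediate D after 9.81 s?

0.397 mol/L

For first-order series with pure A initially, C_D(t) = k₁C_{A0}/(k₂−k₁)·(e^(−k₁t) − e^(−k₂t)).
e^(−k₁t) = e^(−0.171×9.81) = e^(−1.678) = 0.1868; e^(−k₂t) = e^(−2.894) = 0.05536.
C_D = 0.171×2.19/(0.295−0.171) × (0.1868−0.05536) = 3.020×0.1315 = 0.3971 mol/L.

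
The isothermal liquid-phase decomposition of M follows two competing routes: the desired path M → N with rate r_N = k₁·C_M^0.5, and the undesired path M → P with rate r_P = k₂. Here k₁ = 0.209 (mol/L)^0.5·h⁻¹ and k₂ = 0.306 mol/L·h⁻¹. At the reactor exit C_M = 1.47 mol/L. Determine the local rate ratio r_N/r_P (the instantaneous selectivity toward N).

S_{N/P} = r_N/r_P = (k₁·C_M^0.5)/(k₂) = (k₁/k₂)·C_M^0.5.
= (0.209×1.470^0.5) / (0.306) = 0.2534/0.3060 = 0.828.

0.828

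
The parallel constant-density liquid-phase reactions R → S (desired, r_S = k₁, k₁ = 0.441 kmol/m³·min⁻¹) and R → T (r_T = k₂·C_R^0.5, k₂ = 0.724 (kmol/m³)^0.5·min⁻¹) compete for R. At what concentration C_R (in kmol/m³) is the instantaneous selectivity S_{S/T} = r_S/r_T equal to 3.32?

S_{S/T} = (k₁/k₂)·C_R^-0.5 ⇒ C_R = (S·k₂/k₁)^(-2).
= (3.32×0.724/0.441)^(-2) = (5.451)^(-2) = 0.0337 kmol/m³.

0.0337 kmol/m³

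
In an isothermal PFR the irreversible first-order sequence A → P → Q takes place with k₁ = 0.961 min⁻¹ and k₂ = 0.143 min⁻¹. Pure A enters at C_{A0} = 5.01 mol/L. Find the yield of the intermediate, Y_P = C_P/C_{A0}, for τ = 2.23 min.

For first-order series with pure A initially, C_P(τ) = k₁C_{A0}/(k₂−k₁)·(e^(−k₁τ) − e^(−k₂τ)).
e^(−k₁τ) = e^(−0.961×2.23) = e^(−2.143) = 0.1173; e^(−k₂τ) = e^(−0.3189) = 0.7270.
C_P = 0.961×5.01/(0.143−0.961) × (0.1173−0.7270) = (-5.886)×(-0.6097) = 3.588 mol/L.
Y_P = C_P/C_{A0} = 3.588/5.01 = 0.716.

0.716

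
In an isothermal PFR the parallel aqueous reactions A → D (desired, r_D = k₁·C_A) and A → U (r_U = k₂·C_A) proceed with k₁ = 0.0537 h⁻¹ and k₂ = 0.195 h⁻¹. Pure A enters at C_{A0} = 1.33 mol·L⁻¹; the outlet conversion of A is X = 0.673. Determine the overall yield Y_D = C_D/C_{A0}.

C_A = C_{A0}(1−X) = 0.4349 mol·L⁻¹.
Both paths are first order in A, so the instantaneous fraction to D is constant: dC_D/d(−C_A) = k₁/(k₁+k₂) = 0.2159.
C_D = 0.2159·(C_{A0}−C_A) = 0.2159×0.8951 = 0.193 mol·L⁻¹.
Y_D = C_D/C_{A0} = 0.1933/1.33 = 0.145.

0.145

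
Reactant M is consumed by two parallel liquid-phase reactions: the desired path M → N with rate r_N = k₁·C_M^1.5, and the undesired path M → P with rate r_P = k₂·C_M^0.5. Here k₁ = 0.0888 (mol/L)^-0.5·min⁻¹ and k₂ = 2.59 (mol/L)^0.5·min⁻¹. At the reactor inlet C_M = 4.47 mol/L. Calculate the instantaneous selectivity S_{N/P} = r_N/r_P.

0.153

S_{N/P} = r_N/r_P = (k₁·C_M^1.5)/(k₂·C_M^0.5) = (k₁/k₂)·C_M.
= (0.0888×4.470^1.5) / (2.59×4.470^0.5) = 0.8392/5.476 = 0.153.
Since the desired path is higher order in M, keeping C_M high (PFR or concentrated feed) favours N.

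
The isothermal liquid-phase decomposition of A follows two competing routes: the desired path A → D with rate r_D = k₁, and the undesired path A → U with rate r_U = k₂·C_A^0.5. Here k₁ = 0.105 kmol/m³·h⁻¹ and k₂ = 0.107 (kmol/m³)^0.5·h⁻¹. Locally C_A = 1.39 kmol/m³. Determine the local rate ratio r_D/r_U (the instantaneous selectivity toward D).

0.832

S_{D/U} = r_D/r_U = (k₁)/(k₂·C_A^0.5) = (k₁/k₂)·C_A^-0.5.
= (0.105) / (0.107×1.390^0.5) = 0.1050/0.1262 = 0.832.
The undesired path is higher order in A, so low C_A (CSTR or dilute feed) favours D.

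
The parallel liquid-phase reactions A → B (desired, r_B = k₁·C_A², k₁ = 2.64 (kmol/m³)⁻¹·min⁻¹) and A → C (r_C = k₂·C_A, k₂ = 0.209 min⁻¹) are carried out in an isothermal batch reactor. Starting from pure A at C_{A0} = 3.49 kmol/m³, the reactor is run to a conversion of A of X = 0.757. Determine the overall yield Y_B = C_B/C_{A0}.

C_A = C_{A0}(1−X) = 0.8481 kmol/m³.
Along a PFR/batch, dC_C/dC_A = −r_C/(r_B+r_C) = −k₂/(k₂+k₁·C_A).
Integrating from C_{A0} to C_A: C_C = (0.209/2.64)·ln[(0.209+2.64·3.49)/(0.209+2.64·0.848)] = 0.07917·ln(9.423/2.448) = 0.1067 kmol/m³.
Then C_B = (C_{A0}−C_A) − C_C = 2.642 − 0.1067 = 2.535 kmol/m³.
Y_B = C_B/C_{A0} = 2.535/3.49 = 0.726.

0.726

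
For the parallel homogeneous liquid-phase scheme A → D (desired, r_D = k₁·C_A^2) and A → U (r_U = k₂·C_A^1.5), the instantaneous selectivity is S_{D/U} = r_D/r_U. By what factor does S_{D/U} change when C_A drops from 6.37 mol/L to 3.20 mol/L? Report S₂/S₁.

S_{D/U} = (k₁/k₂)·C_A^0.5, so S₂/S₁ = (C_{A,2}/C_{A,1})^0.5.
= (3.20/6.37)^0.5 = (0.5024)^0.5 = 0.709.

0.709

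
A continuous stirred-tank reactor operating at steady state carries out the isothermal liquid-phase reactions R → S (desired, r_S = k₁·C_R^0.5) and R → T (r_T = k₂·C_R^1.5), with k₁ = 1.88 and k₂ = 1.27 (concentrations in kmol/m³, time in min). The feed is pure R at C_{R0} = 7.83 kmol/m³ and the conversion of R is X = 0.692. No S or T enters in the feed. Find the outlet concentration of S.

Exit C_R = C_{R0}(1−X) = 7.83×0.308 = 2.412 kmol/m³.
Rates in a CSTR are evaluated at the outlet concentration: r_S = 1.88×2.412^0.5 = 2.920, r_T = 1.27×2.412^1.5 = 4.756.
Fraction of consumed R going to S: r_S/(r_S+r_T) = 0.3804.
C_S = 0.3804·C_{R0}·X = 0.3804×7.83×0.692 = 2.06 kmol/m³.

2.06 kmol/m³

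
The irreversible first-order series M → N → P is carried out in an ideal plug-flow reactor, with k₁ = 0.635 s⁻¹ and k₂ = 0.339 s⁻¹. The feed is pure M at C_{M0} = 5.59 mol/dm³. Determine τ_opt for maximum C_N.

For first-order series the maximum of C_N occurs at τ_opt = ln(k₂/k₁)/(k₂−k₁).
= ln(0.339/0.635)/(0.339−0.635) = ln(0.5339)/-0.2960 = -0.6276/-0.2960 = 2.12 s.

2.12 s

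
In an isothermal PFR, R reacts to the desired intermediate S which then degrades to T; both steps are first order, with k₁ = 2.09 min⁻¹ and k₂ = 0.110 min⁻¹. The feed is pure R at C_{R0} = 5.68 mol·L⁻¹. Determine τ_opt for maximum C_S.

1.49 min

For first-order series the maximum of C_S occurs at τ_opt = ln(k₂/k₁)/(k₂−k₁).
= ln(0.110/2.09)/(0.110−2.09) = ln(0.05263)/-1.980 = -2.944/-1.980 = 1.49 min.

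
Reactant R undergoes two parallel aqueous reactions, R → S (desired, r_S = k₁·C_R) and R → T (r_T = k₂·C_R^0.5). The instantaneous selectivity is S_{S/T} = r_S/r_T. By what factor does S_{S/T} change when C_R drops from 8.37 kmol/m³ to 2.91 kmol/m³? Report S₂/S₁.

0.590

S_{S/T} = (k₁/k₂)·C_R^0.5, so S₂/S₁ = (C_{R,2}/C_{R,1})^0.5.
= (2.91/8.37)^0.5 = (0.3477)^0.5 = 0.590.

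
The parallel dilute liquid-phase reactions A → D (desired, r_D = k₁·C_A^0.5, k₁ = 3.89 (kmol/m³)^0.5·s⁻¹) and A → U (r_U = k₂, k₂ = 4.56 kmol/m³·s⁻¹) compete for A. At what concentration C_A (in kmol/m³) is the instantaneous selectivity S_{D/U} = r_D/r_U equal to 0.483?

0.321 kmol/m³

S_{D/U} = (k₁/k₂)·C_A^0.5 ⇒ C_A = (S·k₂/k₁)^(2).
= (0.483×4.56/3.89)^(2) = (0.5662)^(2) = 0.321 kmol/m³.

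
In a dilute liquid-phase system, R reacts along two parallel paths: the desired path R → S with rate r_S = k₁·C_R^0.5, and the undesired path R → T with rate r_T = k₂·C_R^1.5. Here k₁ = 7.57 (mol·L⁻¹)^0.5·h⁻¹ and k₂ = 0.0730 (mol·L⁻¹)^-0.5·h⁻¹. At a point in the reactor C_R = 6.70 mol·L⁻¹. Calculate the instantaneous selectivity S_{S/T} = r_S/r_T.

15.5

S_{S/T} = r_S/r_T = (k₁·C_R^0.5)/(k₂·C_R^1.5) = (k₁/k₂)·C_R⁻¹.
= (7.57×6.700^0.5) / (0.0730×6.700^1.5) = 19.59/1.266 = 15.5.
The undesired path is higher order in R, so low C_R (CSTR or dilute feed) favours S.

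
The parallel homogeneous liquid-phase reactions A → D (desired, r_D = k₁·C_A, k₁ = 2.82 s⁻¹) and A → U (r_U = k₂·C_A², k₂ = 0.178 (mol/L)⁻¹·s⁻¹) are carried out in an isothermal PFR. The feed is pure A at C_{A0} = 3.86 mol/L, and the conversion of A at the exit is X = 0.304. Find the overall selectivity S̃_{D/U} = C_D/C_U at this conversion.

C_A = C_{A0}(1−X) = 2.687 mol/L.
Along a PFR/batch, dC_D/dC_A = −r_D/(r_D+r_U) = −k₁/(k₁+k₂·C_A).
Integrating from C_{A0} to C_A: C_D = (2.82/0.178)·ln[(2.82+0.178·3.86)/(2.82+0.178·2.69)] = 15.84·ln(3.507/3.298) = 0.9728 mol/L.
C_U = (C_{A0}−C_A)−C_D = 0.2006 mol/L; S̃_{D/U} = 0.9728/0.2006 = 4.85.

4.85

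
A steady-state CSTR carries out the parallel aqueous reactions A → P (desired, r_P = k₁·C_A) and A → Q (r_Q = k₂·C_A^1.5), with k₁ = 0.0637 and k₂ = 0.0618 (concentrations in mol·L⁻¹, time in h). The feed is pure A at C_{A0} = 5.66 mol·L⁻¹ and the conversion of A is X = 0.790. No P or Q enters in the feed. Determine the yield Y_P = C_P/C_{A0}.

0.384

Exit C_A = C_{A0}(1−X) = 5.66×0.210 = 1.189 mol·L⁻¹.
A CSTR operates uniformly at the exit composition, giving r_P = 0.07571 and r_Q = 0.08008 (each k·C_A^n at C_A = 1.189).
Fraction of consumed A going to P: r_P/(r_P+r_Q) = 0.4860.
C_P = 0.4860·C_{A0}·X = 0.4860×5.66×0.790 = 2.17 mol·L⁻¹; Y_P = C_P/C_{A0} = 0.384.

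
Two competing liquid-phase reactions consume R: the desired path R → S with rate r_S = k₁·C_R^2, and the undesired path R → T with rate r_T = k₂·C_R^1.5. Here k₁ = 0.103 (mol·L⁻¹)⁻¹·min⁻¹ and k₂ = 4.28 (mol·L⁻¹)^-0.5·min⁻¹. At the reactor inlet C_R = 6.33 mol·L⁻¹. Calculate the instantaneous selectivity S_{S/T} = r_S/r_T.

S_{S/T} = r_S/r_T = (k₁·C_R^2)/(k₂·C_R^1.5) = (k₁/k₂)·C_R^0.5.
= (0.103×6.330^2) / (4.28×6.330^1.5) = 4.127/68.16 = 0.0605.

0.0605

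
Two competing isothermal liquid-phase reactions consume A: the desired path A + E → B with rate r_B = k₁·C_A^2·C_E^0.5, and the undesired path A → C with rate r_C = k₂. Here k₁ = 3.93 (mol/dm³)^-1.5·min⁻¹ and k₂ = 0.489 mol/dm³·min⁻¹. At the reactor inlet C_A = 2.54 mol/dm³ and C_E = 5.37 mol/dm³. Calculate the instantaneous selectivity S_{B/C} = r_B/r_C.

S_{B/C} = r_B/r_C = (k₁·C_A^2·C_E^0.5)/(k₂) = (k₁/k₂)·C_A^2·C_E^0.5.
= (3.93×2.540^2×5.370^0.5) / (0.489) = 58.76/0.4890 = 120.
Since the desired path is higher order in A, keeping C_A high (PFR or concentrated feed) favours B.

120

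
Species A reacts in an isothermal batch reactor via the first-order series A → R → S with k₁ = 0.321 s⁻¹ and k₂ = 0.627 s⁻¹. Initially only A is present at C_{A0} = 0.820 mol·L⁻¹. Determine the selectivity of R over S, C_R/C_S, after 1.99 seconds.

1.15

The intermediate concentration in a first-order A→B→C sequence is C_R = k₁C_{A0}(e^(−k₁t) − e^(−k₂t))/(k₂−k₁).
e^(−k₁t) = e^(−0.321×1.99) = e^(−0.6388) = 0.5279; e^(−k₂t) = e^(−1.248) = 0.2872.
C_R = 0.321×0.820/(0.627−0.321) × (0.5279−0.2872) = 0.8602×0.2408 = 0.2071 mol·L⁻¹.
C_A = C_{A0}e^(−k₁t) = 0.4329 mol·L⁻¹, so C_S = C_{A0}−C_A−C_R = 0.1800 mol·L⁻¹; C_R/C_S = 1.15.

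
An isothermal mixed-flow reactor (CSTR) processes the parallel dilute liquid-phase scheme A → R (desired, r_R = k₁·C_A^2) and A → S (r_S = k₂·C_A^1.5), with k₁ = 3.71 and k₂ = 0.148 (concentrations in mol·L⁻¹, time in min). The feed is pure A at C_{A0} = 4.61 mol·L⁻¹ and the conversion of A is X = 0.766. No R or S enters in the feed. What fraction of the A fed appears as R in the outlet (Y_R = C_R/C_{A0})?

0.738

Exit C_A = C_{A0}(1−X) = 4.61×0.234 = 1.079 mol·L⁻¹.
A CSTR operates uniformly at the exit composition, giving r_R = 4.317 and r_S = 0.1658 (each k·C_A^n at C_A = 1.079).
Fraction of consumed A going to R: r_R/(r_R+r_S) = 0.9630.
C_R = 0.9630·C_{A0}·X = 0.9630×4.61×0.766 = 3.40 mol·L⁻¹; Y_R = C_R/C_{A0} = 0.738.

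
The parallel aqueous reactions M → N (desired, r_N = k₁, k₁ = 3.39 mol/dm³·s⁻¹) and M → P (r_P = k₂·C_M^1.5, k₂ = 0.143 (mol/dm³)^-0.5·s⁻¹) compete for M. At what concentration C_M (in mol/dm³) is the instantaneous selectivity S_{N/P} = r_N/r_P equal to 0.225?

22.3 mol/dm³

S_{N/P} = (k₁/k₂)·C_M^-1.5 ⇒ C_M = (S·k₂/k₁)^(1/(-1.5)).
= (0.225×0.143/3.39)^(-0.6667) = (0.009491)^(-0.6667) = 22.3 mol/dm³.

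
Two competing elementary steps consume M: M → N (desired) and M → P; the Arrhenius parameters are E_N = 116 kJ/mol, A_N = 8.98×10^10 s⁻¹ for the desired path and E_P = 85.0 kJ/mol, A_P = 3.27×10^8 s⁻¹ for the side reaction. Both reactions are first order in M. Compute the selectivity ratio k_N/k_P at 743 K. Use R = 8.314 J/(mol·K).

k_N/k_P = (A_N/A_P)·exp[−(E_N−E_P)/(RT)] = (A_N/A_P)·exp[(E_P−E_N)/(RT)].
(E_P−E_N)/(RT) = (85.0−116)×10³/(8.314×743) = -31000/6177 = -5.018.
k_N/k_P = (8.98×10^10/3.27×10^8)·exp(-5.018) = 274.6 × 0.006615 = 1.82.

1.82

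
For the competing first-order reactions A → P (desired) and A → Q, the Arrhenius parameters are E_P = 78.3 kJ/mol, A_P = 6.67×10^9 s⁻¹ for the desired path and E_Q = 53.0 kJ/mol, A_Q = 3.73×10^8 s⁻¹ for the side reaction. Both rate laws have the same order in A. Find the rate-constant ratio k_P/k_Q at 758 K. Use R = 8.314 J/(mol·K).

k_P/k_Q = (A_P/A_Q)·exp[−(E_P−E_Q)/(RT)] = (A_P/A_Q)·exp[(E_Q−E_P)/(RT)].
(E_Q−E_P)/(RT) = (53.0−78.3)×10³/(8.314×758) = -25300/6302 = -4.015.
k_P/k_Q = (6.67×10^9/3.73×10^8)·exp(-4.015) = 17.88 × 0.01805 = 0.323.

0.323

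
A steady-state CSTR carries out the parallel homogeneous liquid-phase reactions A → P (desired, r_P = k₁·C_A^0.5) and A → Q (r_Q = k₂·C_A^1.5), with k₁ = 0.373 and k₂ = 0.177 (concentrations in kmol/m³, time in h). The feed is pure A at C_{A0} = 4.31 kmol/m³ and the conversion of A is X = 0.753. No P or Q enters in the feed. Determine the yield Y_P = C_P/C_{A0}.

Exit C_A = C_{A0}(1−X) = 4.31×0.247 = 1.065 kmol/m³.
In a CSTR the entire volume is at exit conditions, so r_P = 0.373×1.065^0.5 = 0.3849 and r_Q = 0.177×1.065^1.5 = 0.1944.
Fraction of consumed A going to P: r_P/(r_P+r_Q) = 0.6644.
C_P = 0.6644·C_{A0}·X = 0.6644×4.31×0.753 = 2.16 kmol/m³; Y_P = C_P/C_{A0} = 0.500.

0.500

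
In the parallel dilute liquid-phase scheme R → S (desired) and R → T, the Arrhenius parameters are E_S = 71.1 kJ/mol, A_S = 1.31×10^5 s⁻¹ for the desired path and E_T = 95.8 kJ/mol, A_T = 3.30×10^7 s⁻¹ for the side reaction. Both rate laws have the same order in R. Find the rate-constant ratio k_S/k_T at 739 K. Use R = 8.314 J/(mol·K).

0.221

k_S/k_T = (A_S/A_T)·exp[−(E_S−E_T)/(RT)] = (A_S/A_T)·exp[(E_T−E_S)/(RT)].
(E_T−E_S)/(RT) = (95.8−71.1)×10³/(8.314×739) = 24700/6144 = 4.020.
k_S/k_T = (1.31×10^5/3.30×10^7)·exp(4.020) = 0.003970 × 55.71 = 0.221.
Since E_S < E_T, lowering the temperature improves selectivity toward S.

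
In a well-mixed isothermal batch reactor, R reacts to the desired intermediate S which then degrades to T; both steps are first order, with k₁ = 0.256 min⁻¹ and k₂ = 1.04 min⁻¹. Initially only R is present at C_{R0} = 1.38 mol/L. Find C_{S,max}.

0.215 mol/L

For a first-order series the maximum intermediate yield is C_{S,max}/C_{R0} = (k₁/k₂)^[k₂/(k₂−k₁)].
= (0.256/1.04)^(1.04/(1.04−0.256)) = (0.2462)^(1.327) = 0.1557.
C_{S,max} = 0.1557×1.38 = 0.215 mol/L.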